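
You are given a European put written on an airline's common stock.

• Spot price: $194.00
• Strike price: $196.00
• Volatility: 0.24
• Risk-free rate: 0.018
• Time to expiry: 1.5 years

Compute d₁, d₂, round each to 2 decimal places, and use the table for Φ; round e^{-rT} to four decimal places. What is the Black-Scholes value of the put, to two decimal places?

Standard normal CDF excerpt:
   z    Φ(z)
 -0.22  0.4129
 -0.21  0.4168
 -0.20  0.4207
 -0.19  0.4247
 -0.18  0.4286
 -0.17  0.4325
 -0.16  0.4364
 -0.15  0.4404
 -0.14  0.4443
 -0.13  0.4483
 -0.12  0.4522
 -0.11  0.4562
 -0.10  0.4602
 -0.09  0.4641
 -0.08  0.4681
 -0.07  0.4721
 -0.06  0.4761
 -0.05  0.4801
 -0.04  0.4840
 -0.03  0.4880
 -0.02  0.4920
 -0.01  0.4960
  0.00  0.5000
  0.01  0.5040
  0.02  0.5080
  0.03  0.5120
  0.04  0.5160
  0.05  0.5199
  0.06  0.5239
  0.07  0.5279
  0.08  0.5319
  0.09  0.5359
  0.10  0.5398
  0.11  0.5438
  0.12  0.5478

$20.63

T = 1.5;  σ√T = 0.2939
d₁ = [ln(194/196) + (0.018 + 0.24²/2)·1.5] / 0.2939 = [-0.0103 + 0.0702] / 0.2939 = 0.2039 which rounds to 0.20
d₂ = d₁ − σ√T = 0.2039 − 0.2939 = -0.0900 which rounds to -0.09
e^(−rT) = e^(−0.018·1.5) = 0.9734
P = 196·0.9734·N(0.09) − 194·N(-0.20) = 196·0.9734·0.5359 − 194·0.4207 = 102.2424 − 81.6158 = 20.6266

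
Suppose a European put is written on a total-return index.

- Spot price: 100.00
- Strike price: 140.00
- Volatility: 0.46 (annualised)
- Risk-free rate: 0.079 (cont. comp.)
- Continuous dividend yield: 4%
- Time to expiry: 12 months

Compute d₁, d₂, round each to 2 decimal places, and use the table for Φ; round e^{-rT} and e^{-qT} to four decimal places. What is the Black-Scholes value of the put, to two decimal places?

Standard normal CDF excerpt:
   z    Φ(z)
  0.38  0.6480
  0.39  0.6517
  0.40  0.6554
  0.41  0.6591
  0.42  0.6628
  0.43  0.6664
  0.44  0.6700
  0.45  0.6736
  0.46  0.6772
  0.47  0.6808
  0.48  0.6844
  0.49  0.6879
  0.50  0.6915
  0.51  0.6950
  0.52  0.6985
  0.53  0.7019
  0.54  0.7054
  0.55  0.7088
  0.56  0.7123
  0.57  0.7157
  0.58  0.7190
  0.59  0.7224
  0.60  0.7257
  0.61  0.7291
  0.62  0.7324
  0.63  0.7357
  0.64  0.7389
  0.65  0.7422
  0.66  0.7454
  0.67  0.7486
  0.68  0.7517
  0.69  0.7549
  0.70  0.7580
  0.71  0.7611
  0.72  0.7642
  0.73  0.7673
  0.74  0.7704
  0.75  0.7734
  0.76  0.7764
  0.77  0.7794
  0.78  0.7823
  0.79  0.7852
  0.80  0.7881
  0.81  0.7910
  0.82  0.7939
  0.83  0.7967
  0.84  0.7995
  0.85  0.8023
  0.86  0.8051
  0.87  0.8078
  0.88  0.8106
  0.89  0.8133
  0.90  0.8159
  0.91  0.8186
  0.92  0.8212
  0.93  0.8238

41.18

T = 1;  σ√T = 0.4600
d₁ = [ln(100/140) + (0.079 − 0.04 + ½·0.46²)·1] / (σ√T) = (-0.3365 + 0.1448) / 0.4600 = -0.4167 ⇒ -0.42
d₂ = -0.4167 − 0.4600 = -0.8767 ⇒ -0.88
e^(−qT) = e^(−0.04·1) = 0.9608;  e^(−rT) = e^(−0.079·1) = 0.9240
N(−d₂) = N(0.88) = 0.8106;  N(−d₁) = N(0.42) = 0.6628
P = 140·0.9240·0.8106 − 100·0.9608·0.6628 = 104.8592 − 63.6818 = 41.1774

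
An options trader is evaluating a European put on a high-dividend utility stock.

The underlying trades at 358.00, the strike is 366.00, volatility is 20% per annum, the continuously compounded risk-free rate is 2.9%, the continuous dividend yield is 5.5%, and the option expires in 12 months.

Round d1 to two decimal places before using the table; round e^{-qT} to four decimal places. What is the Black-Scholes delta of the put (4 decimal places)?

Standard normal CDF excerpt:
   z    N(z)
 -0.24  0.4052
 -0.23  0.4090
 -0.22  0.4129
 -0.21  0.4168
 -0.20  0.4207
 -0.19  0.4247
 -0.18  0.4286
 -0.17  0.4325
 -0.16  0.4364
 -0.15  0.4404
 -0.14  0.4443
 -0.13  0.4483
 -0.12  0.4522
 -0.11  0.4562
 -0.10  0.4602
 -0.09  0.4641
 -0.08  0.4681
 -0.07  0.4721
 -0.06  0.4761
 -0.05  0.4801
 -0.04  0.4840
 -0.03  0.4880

T = 1;  σ√T = 0.2000
ln(S/K) + (r − q + σ²/2)T = ln(358/366) + (0.029 − 0.055 + 0.2²/2)·1 = -0.0221 − 0.0060 = -0.0281
d₁ = -0.0281 / 0.2000 = -0.1405 ⇒ -0.14
N(d₁) = N(-0.14) = 0.4443
Δ_put = exp(−qT)·(N(d₁) − 1) = 0.9465·(0.4443 − 1) = -0.5260

-0.5260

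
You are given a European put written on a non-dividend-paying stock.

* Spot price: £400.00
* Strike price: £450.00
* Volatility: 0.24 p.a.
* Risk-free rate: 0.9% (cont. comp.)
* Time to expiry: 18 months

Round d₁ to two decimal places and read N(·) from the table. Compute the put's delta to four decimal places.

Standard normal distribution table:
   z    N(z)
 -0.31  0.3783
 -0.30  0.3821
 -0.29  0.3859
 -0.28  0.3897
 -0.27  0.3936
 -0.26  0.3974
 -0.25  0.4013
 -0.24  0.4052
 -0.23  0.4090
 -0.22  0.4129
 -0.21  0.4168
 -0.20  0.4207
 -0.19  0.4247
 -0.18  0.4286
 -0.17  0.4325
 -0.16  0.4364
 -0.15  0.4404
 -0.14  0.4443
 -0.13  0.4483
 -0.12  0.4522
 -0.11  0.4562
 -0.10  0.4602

-0.5832

σ√T = 0.24·√1.5 = 0.2939
d₁ = [ln(400/450) + (0.009 + 0.24²/2)·1.5] / 0.2939 = [-0.1178 + 0.0567] / 0.2939 = -0.2078 which rounds to -0.21
N(d₁) = N(-0.21) = 0.4168
Δ_put = N(d₁) − 1 = 0.4168 − 1 = -0.5832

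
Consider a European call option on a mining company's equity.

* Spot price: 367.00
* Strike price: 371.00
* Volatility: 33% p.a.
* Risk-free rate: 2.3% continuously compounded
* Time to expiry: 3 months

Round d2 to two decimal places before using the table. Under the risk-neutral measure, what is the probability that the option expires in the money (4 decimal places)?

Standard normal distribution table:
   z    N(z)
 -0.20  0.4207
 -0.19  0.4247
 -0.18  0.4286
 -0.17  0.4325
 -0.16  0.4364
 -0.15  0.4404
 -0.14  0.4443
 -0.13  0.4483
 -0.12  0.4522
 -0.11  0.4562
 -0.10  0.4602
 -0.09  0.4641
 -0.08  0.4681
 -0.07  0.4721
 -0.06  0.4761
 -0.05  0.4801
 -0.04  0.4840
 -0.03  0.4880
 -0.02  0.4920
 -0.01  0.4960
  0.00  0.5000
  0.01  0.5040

0.4562

σ√T = 0.33·√0.25 = 0.1650
d₁ = [ln(367/371) + (0.023 + 0.33²/2)·0.25] / 0.1650 = [-0.0108 + 0.0194] / 0.1650 = 0.0517 → 0.05
d₂ = d₁ − σ√T = 0.0517 − 0.1650 = -0.1133 → -0.11
Pr(exercise) under Q = N(d₂) = 0.4562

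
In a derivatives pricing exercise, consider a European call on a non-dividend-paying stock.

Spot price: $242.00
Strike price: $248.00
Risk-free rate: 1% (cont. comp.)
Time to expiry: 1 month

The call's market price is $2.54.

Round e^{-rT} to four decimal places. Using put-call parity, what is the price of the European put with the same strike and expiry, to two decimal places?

e^(−rT) = e^(−0.01·0.08333) = 0.9992
Put-call parity: C − P = S − K·e^(−rT) = 242 − 248·0.9992 = 242 − 247.8016 = -5.8016
P = C − (C − P) = 2.54 − (-5.8016) = 8.3416

$8.34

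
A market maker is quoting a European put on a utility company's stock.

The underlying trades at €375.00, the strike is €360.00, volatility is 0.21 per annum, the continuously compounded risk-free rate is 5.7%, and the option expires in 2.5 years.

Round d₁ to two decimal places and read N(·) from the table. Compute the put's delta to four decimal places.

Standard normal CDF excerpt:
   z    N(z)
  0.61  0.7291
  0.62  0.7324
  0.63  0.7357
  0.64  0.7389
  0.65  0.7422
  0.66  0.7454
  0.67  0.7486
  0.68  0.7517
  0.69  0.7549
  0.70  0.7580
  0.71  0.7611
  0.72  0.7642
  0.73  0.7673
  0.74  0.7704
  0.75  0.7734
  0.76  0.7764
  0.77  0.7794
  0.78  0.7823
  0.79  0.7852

-0.2358

σ√T = 0.21·√2.5 = 0.3320
ln(S/K) + (r + σ²/2)T = ln(375/360) + (0.057 + 0.21²/2)·2.5 = 0.0408 + 0.1976 = 0.2384
d₁ = 0.2384 / 0.3320 = 0.7181 ≈ 0.72
N(d₁) = N(0.72) = 0.7642
Δ_put = N(d₁) − 1 = 0.7642 − 1 = -0.2358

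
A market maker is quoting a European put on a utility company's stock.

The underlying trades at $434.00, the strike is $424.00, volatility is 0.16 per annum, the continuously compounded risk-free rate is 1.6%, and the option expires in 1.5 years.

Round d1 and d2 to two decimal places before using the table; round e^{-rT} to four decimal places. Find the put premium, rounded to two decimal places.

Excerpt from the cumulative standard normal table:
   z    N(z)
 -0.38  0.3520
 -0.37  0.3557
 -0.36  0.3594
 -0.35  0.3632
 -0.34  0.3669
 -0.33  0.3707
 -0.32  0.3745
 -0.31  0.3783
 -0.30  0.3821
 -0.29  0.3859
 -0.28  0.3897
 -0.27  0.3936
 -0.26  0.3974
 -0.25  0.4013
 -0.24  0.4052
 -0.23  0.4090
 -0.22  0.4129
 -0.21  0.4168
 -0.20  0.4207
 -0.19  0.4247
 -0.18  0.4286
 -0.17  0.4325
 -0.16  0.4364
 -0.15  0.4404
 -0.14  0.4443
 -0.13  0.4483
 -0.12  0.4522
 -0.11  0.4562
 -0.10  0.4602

$24.68

T = 1.5;  σ√T = 0.1960
ln(S/K) + (r + σ²/2)T = ln(434/424) + (0.016 + 0.16²/2)·1.5 = 0.0233 + 0.0432 = 0.0665
d₁ = 0.0665 / 0.1960 = 0.3394 which rounds to 0.34
d₂ = d₁ − σ√T = 0.3394 − 0.1960 = 0.1435 which rounds to 0.14
exp(−rT) = exp(−0.016·1.5) = 0.9763
N(−d₂) = N(-0.14) = 0.4443;  N(−d₁) = N(-0.34) = 0.3669
P = 424·0.9763·0.4443 − 434·0.3669 = 183.9185 − 159.2346 = 24.6839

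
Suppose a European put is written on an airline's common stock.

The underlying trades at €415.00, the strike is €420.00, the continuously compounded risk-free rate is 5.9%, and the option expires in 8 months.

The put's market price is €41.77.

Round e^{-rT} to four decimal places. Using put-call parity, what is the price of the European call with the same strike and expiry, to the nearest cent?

€52.98

e^(−rT) = e^(−0.059·0.6667) = 0.9614
Put-call parity: C − P = S − K·e^(−rT) = 415 − 420·0.9614 = 415 − 403.7880 = 11.2120
C = P + (C − P) = 41.77 + (11.2120) = 52.9820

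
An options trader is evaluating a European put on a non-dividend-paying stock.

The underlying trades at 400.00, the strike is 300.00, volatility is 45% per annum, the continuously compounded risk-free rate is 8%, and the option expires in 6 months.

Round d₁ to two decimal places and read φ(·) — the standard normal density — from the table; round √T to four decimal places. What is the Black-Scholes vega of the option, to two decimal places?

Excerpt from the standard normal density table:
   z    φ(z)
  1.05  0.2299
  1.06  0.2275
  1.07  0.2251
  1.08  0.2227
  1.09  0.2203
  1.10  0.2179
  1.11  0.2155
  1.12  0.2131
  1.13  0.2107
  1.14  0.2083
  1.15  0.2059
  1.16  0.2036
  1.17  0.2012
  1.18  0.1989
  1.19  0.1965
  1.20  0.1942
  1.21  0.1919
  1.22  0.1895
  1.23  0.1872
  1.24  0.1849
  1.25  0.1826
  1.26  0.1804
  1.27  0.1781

σ√T = 0.45 × 0.7071 = 0.3182
d₁ = [ln(400/300) + (0.08 + 0.45²/2)·0.5] / 0.3182 = [0.2877 + 0.0906] / 0.3182 = 1.1889 ≈ 1.19
√T = √0.5 = 0.7071
φ(d₁) = φ(1.19) = 0.1965
vega = S·φ(d₁)·√T = 400·0.1965·0.7071 = 55.5781
(Call and put vega coincide under Black-Scholes.)

55.58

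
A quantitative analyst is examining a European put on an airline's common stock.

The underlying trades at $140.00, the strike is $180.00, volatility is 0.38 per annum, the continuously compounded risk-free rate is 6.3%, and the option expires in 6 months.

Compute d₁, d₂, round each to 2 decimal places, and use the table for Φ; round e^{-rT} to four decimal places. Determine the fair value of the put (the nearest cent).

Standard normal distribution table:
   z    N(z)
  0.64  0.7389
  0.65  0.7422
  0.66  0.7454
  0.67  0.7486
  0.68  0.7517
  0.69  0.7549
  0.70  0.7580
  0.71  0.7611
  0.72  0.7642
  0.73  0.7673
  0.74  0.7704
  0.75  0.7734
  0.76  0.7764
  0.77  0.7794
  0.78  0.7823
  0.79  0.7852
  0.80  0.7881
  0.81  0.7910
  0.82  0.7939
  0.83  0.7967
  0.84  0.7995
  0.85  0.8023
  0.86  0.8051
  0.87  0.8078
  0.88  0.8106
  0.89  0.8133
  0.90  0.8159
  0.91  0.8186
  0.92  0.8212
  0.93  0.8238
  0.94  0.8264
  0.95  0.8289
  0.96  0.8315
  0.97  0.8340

$39.34

σ√T = 0.38 × 0.7071 = 0.2687
d₁ = [ln(140/180) + (0.063 + 0.38²/2)·0.5] / 0.2687 = [-0.2513 + 0.0676] / 0.2687 = -0.6837 ≈ -0.68
d₂ = d₁ − σ√T = -0.6837 − 0.2687 = -0.9524 ≈ -0.95
exp(−rT) = exp(−0.063·0.5) = 0.9690
N(−d₂) = N(0.95) = 0.8289;  N(−d₁) = N(0.68) = 0.7517
P = 180·0.9690·0.8289 − 140·0.7517 = 144.5767 − 105.2380 = 39.3387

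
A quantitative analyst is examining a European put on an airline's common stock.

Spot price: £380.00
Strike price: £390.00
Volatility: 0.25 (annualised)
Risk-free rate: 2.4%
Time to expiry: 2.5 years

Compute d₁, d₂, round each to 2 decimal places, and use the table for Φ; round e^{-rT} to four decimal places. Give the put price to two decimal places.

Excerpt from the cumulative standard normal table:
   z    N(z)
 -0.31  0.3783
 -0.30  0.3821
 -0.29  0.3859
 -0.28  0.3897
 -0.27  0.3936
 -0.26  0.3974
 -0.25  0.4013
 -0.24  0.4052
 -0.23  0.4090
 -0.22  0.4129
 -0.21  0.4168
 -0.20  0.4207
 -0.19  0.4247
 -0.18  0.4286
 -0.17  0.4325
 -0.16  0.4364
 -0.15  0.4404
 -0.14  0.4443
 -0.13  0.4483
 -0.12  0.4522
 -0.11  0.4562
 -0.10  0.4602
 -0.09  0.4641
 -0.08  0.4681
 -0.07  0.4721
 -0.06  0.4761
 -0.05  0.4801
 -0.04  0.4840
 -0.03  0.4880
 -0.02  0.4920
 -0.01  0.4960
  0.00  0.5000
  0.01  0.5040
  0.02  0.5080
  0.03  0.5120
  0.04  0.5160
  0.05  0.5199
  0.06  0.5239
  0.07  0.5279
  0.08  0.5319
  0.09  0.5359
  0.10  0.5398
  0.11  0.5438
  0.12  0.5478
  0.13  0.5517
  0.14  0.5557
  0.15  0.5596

£51.65

T = 2.5;  σ√T = 0.3953
d₁ = [ln(380/390) + (0.024 + 0.25²/2)·2.5] / 0.3953 = [-0.0260 + 0.1381] / 0.3953 = 0.2837 ≈ 0.28
d₂ = d₁ − σ√T = 0.2837 − 0.3953 = -0.1116 ≈ -0.11
e^(−rT) = e^(−0.024·2.5) = 0.9418
N(−d₂) = N(0.11) = 0.5438;  N(−d₁) = N(-0.28) = 0.3897
P = 390·0.9418·0.5438 − 380·0.3897 = 199.7388 − 148.0860 = 51.6528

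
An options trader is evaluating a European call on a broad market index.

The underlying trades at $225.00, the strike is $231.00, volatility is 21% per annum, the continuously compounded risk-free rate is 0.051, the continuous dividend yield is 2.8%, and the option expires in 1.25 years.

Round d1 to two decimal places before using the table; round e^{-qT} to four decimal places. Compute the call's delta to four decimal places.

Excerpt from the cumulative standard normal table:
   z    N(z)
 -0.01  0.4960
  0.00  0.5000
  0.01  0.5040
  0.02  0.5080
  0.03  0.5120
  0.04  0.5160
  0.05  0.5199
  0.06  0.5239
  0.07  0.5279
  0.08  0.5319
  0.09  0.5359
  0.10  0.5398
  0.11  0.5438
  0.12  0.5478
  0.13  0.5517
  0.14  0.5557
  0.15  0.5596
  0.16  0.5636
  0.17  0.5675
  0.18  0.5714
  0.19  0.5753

0.5327

σ√T = 0.21·√1.25 = 0.2348
ln(S/K) + (r − q + σ²/2)T = ln(225/231) + (0.051 − 0.028 + 0.21²/2)·1.25 = -0.0263 + 0.0563 = 0.0300
d₁ = 0.0300 / 0.2348 = 0.1278 → 0.13
N(d₁) = N(0.13) = 0.5517
Δ_call = e^(−qT)·N(d₁) = 0.9656·0.5517 = 0.5327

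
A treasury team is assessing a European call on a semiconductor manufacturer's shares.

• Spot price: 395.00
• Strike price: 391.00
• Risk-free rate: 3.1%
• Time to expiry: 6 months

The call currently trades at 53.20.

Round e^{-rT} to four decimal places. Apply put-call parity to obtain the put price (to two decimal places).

43.18

e^(−rT) = e^(−0.031·0.5) = 0.9846
Put-call parity: C − P = S − K·e^(−rT) = 395 − 391·0.9846 = 395 − 384.9786 = 10.0214
P = C − (C − P) = 53.20 − (10.0214) = 43.1786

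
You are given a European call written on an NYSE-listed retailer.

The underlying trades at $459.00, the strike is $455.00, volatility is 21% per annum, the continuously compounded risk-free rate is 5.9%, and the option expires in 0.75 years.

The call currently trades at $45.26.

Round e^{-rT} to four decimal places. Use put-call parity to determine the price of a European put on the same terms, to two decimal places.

$21.56

exp(−rT) = exp(−0.059·0.75) = 0.9567
Put-call parity: C − P = S − K·e^(−rT) = 459 − 455·0.9567 = 459 − 435.2985 = 23.7015
P = C − (C − P) = 45.26 − (23.7015) = 21.5585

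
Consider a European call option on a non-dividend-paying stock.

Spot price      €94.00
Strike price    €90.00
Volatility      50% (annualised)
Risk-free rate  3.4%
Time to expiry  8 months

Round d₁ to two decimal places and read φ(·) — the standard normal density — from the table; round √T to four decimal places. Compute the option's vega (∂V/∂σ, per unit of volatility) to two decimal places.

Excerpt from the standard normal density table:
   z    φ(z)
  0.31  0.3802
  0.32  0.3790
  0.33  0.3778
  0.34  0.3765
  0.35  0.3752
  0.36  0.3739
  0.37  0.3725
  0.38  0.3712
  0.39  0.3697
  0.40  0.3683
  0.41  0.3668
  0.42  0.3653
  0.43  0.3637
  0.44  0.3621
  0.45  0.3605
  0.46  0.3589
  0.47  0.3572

28.59

σ√T = 0.5 × 0.8165 = 0.4082
d₁ = [ln(94/90) + (0.034 + ½·0.5²)·0.6667] / (σ√T) = (0.0435 + 0.1060) / 0.4082 = 0.3662 which rounds to 0.37
√T = √0.6667 = 0.8165
φ(d₁) = φ(0.37) = 0.3725
vega = S·φ(d₁)·√T = 94·0.3725·0.8165 = 28.5897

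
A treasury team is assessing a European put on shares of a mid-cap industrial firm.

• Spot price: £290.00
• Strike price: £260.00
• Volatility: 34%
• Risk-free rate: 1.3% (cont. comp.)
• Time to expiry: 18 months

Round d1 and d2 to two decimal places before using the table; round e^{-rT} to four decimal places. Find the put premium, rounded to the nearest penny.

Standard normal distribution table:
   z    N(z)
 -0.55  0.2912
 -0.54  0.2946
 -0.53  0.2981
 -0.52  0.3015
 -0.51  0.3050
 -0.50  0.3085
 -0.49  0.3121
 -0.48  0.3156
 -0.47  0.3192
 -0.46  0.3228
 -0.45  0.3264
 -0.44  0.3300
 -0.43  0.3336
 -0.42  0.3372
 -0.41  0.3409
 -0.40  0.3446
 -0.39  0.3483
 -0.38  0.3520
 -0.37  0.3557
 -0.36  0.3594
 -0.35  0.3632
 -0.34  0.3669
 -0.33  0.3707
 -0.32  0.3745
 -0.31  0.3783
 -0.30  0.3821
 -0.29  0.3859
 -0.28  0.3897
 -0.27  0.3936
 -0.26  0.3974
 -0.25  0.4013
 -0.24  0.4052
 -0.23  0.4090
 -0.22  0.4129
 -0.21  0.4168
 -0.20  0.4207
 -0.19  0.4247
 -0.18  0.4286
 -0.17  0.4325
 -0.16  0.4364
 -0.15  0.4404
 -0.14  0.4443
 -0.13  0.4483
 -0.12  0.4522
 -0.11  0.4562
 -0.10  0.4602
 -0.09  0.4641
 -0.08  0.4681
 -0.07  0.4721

£29.91

σ√T = 0.34·√1.5 = 0.4164
d₁ = [ln(290/260) + (0.013 + 0.34²/2)·1.5] / 0.4164 = [0.1092 + 0.1062] / 0.4164 = 0.5173 ⇒ 0.52
d₂ = d₁ − σ√T = 0.5173 − 0.4164 = 0.1009 ⇒ 0.10
exp(−rT) = exp(−0.013·1.5) = 0.9807
P = 260·0.9807·N(-0.10) − 290·N(-0.52) = 260·0.9807·0.4602 − 290·0.3015 = 117.3427 − 87.4350 = 29.9077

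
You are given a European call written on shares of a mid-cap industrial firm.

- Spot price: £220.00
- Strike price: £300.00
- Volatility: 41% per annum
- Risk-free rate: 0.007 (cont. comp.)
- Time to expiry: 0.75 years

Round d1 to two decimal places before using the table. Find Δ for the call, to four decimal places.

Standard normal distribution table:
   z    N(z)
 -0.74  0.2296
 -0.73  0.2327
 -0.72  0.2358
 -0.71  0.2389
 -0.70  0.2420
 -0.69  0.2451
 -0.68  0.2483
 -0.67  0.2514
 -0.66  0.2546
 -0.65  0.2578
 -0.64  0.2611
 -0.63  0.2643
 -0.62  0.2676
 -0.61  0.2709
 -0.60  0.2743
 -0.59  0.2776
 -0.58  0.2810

σ√T = 0.41·√0.75 = 0.3551
ln(S/K) + (r + σ²/2)T = ln(220/300) + (0.007 + 0.41²/2)·0.75 = -0.3102 + 0.0683 = -0.2419
d₁ = -0.2419 / 0.3551 = -0.6812 ⇒ -0.68
N(d₁) = N(-0.68) = 0.2483
Δ_call = N(d₁) = 0.2483

0.2483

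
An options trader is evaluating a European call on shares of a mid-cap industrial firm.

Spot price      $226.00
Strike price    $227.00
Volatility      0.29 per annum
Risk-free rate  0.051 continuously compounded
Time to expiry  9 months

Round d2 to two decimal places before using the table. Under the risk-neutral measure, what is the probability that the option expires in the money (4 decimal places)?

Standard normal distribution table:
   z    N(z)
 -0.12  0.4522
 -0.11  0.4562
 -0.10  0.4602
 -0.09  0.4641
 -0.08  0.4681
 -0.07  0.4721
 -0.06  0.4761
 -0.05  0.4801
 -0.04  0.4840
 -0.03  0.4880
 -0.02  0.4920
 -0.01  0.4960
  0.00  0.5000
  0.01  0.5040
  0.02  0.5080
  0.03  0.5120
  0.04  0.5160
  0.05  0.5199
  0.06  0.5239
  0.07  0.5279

σ√T = 0.29·√0.75 = 0.2511
d₁ = [ln(226/227) + (0.051 + 0.29²/2)·0.75] / 0.2511 = [-0.0044 + 0.0698] / 0.2511 = 0.2603 ⇒ 0.26
d₂ = d₁ − σ√T = 0.2603 − 0.2511 = 0.0091 ⇒ 0.01
Pr(exercise) under Q = N(d₂) = 0.5040

0.5040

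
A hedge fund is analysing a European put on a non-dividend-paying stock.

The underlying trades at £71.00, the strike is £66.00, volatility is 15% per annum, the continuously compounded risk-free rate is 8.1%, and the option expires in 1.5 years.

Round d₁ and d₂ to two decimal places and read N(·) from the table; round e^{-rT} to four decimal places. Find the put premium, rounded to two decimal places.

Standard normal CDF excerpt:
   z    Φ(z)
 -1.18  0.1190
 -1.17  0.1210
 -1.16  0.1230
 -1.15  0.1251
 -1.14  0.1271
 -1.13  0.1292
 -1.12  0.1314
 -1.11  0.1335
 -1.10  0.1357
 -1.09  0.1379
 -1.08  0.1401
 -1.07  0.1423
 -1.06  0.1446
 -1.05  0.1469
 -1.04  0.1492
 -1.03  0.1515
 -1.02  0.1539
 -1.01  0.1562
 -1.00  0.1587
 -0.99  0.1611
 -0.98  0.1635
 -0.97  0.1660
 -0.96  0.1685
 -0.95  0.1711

£0.82

σ√T = 0.15·√1.5 = 0.1837
d₁ = [ln(71/66) + (0.081 + ½·0.15²)·1.5] / (σ√T) = (0.0730 + 0.1384) / 0.1837 = 1.1507 which rounds to 1.15
d₂ = 1.1507 − 0.1837 = 0.9670 which rounds to 0.97
e^(−rT) = e^(−0.081·1.5) = 0.8856
N(−d₂) = N(-0.97) = 0.1660;  N(−d₁) = N(-1.15) = 0.1251
P = 66·0.8856·0.1660 − 71·0.1251 = 9.7026 − 8.8821 = 0.8205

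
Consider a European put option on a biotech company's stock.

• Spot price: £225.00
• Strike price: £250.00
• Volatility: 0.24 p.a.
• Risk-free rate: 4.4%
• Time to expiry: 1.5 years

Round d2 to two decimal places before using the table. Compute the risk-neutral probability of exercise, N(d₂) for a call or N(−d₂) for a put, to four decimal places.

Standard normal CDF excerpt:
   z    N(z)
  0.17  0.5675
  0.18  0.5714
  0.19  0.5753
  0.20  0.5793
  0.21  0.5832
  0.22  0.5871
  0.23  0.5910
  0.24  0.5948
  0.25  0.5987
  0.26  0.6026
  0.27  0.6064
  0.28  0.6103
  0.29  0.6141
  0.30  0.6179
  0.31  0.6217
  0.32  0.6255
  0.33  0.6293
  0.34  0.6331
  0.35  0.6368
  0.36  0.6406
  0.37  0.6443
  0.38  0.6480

0.6103

T = 1.5;  σ√T = 0.2939
d₁ = [ln(225/250) + (0.044 + ½·0.24²)·1.5] / (σ√T) = (-0.1054 + 0.1092) / 0.2939 = 0.0131 → 0.01
d₂ = 0.0131 − 0.2939 = -0.2809 → -0.28
Pr(exercise) under Q = N(−d₂) = N(0.28) = 0.6103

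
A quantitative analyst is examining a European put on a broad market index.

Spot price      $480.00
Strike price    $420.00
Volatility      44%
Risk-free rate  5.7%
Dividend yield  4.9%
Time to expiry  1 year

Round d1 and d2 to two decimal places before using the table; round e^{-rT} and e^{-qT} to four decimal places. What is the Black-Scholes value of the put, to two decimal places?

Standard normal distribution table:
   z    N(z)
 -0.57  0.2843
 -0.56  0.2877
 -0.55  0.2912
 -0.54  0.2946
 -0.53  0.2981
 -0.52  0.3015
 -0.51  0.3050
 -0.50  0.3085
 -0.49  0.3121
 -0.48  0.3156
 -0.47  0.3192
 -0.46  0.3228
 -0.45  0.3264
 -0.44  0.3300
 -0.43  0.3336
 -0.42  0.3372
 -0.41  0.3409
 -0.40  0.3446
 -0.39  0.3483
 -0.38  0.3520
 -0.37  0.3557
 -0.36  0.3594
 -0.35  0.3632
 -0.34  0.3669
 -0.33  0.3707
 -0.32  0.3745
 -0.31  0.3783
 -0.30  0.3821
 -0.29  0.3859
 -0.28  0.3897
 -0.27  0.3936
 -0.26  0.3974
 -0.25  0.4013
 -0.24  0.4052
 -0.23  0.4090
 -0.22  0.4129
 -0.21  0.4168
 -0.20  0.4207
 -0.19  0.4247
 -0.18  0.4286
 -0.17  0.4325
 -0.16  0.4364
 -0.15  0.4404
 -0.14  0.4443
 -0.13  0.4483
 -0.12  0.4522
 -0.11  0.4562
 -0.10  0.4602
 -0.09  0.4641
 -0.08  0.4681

σ√T = 0.44·√1 = 0.4400
d₁ = [ln(480/420) + (0.057 − 0.049 + 0.44²/2)·1] / 0.4400 = [0.1335 + 0.1048] / 0.4400 = 0.5417 which rounds to 0.54
d₂ = d₁ − σ√T = 0.5417 − 0.4400 = 0.1017 which rounds to 0.10
e^(−qT) = e^(−0.049·1) = 0.9522;  e^(−rT) = e^(−0.057·1) = 0.9446
P = 420·0.9446·N(-0.10) − 480·0.9522·N(-0.54) = 420·0.9446·0.4602 − 480·0.9522·0.2946 = 182.5761 − 134.6487 = 47.9274

$47.93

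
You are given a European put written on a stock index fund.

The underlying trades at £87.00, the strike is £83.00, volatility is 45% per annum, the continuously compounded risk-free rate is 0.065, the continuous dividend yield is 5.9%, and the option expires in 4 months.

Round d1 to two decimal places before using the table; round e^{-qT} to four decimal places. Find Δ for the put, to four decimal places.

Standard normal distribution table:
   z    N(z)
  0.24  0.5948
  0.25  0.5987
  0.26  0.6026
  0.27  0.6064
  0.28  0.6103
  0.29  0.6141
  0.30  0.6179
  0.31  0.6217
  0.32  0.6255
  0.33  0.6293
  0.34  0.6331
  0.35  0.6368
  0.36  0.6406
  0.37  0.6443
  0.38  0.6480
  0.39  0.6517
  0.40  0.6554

-0.3672

T = 0.3333;  σ√T = 0.2598
d₁ = [ln(87/83) + (0.065 − 0.059 + 0.45²/2)·0.3333] / 0.2598 = [0.0471 + 0.0358] / 0.2598 = 0.3188 ≈ 0.32
N(d₁) = N(0.32) = 0.6255
Δ_put = e^(−qT)·(N(d₁) − 1) = 0.9805·(0.6255 − 1) = -0.3672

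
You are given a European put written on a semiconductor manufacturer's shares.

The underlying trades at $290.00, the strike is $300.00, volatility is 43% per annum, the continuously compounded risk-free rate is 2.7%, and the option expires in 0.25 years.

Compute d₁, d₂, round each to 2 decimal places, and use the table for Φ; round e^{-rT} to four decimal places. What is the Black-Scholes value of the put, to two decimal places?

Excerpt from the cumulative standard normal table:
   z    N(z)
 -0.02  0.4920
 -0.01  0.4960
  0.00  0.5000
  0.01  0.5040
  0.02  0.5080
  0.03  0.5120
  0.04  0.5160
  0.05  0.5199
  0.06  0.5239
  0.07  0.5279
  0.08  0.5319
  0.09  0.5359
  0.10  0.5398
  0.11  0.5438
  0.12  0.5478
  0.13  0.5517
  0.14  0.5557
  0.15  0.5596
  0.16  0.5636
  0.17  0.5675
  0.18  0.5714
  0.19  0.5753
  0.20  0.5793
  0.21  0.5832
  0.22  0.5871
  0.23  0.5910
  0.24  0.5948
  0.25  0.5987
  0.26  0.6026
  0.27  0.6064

σ√T = 0.43 × 0.5000 = 0.2150
d₁ = [ln(290/300) + (0.027 + ½·0.43²)·0.25] / (σ√T) = (-0.0339 + 0.0299) / 0.2150 = -0.0188 ⇒ -0.02
d₂ = -0.0188 − 0.2150 = -0.2338 ⇒ -0.23
exp(−rT) = exp(−0.027·0.25) = 0.9933
P = 300·0.9933·N(0.23) − 290·N(0.02) = 300·0.9933·0.5910 − 290·0.5080 = 176.1121 − 147.3200 = 28.7921

$28.79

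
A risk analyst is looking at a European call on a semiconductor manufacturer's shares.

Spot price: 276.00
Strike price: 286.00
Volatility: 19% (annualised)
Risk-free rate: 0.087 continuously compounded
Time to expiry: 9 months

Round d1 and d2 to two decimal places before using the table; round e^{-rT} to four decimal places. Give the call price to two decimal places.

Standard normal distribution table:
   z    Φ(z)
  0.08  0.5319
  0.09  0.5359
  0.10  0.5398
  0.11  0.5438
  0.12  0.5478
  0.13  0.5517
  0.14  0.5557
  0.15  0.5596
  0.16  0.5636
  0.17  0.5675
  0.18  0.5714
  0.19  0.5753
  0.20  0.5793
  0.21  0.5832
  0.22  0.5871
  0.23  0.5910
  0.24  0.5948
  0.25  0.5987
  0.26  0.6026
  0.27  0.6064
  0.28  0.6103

21.69

σ√T = 0.19·√0.75 = 0.1645
d₁ = [ln(276/286) + (0.087 + 0.19²/2)·0.75] / 0.1645 = [-0.0356 + 0.0788] / 0.1645 = 0.2625 → 0.26
d₂ = d₁ − σ√T = 0.2625 − 0.1645 = 0.0980 → 0.10
exp(−rT) = exp(−0.087·0.75) = 0.9368
N(d₁) = N(0.26) = 0.6026;  N(d₂) = N(0.10) = 0.5398
C = 276·0.6026 − 286·0.9368·0.5398 = 166.3176 − 144.6258 = 21.6918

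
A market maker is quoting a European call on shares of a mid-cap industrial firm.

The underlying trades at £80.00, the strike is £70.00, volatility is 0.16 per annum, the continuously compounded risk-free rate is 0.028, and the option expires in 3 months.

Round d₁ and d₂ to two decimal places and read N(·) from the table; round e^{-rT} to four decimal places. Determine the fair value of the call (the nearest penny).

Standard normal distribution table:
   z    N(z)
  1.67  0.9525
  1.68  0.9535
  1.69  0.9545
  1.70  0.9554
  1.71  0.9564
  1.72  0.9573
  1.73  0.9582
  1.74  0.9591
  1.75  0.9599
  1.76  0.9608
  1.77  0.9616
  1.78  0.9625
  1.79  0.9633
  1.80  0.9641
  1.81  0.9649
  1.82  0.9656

σ√T = 0.16 × 0.5000 = 0.0800
d₁ = [ln(80/70) + (0.028 + 0.16²/2)·0.25] / 0.0800 = [0.1335 + 0.0102] / 0.0800 = 1.7966 ⇒ 1.80
d₂ = d₁ − σ√T = 1.7966 − 0.0800 = 1.7166 ⇒ 1.72
exp(−rT) = exp(−0.028·0.25) = 0.9930
N(d₁) = N(1.80) = 0.9641;  N(d₂) = N(1.72) = 0.9573
C = 80·0.9641 − 70·0.9930·0.9573 = 77.1280 − 66.5419 = 10.5861

£10.59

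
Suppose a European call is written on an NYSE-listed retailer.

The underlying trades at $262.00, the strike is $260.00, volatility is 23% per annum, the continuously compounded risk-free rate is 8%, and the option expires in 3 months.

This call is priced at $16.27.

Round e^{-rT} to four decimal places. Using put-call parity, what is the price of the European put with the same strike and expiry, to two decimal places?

$9.12

e^(−rT) = e^(−0.08·0.25) = 0.9802
Put-call parity: C − P = S − K·e^(−rT) = 262 − 260·0.9802 = 262 − 254.8520 = 7.1480
P = C − (C − P) = 16.27 − (7.1480) = 9.1220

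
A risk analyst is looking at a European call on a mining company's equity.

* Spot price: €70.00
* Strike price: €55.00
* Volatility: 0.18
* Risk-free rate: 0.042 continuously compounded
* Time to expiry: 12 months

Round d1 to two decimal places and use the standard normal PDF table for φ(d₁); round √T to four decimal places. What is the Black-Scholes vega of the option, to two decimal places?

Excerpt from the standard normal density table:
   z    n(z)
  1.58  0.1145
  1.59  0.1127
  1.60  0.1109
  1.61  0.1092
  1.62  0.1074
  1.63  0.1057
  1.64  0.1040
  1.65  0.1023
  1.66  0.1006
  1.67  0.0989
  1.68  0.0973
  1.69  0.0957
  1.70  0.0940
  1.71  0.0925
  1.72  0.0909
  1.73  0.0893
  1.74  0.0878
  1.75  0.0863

7.04

σ√T = 0.18·√1 = 0.1800
d₁ = [ln(70/55) + (0.042 + 0.18²/2)·1] / 0.1800 = [0.2412 + 0.0582] / 0.1800 = 1.6631 which rounds to 1.66
√T = √1 = 1.0000
φ(d₁) = φ(1.66) = 0.1006
vega = S·φ(d₁)·√T = 70·0.1006·1.0000 = 7.0420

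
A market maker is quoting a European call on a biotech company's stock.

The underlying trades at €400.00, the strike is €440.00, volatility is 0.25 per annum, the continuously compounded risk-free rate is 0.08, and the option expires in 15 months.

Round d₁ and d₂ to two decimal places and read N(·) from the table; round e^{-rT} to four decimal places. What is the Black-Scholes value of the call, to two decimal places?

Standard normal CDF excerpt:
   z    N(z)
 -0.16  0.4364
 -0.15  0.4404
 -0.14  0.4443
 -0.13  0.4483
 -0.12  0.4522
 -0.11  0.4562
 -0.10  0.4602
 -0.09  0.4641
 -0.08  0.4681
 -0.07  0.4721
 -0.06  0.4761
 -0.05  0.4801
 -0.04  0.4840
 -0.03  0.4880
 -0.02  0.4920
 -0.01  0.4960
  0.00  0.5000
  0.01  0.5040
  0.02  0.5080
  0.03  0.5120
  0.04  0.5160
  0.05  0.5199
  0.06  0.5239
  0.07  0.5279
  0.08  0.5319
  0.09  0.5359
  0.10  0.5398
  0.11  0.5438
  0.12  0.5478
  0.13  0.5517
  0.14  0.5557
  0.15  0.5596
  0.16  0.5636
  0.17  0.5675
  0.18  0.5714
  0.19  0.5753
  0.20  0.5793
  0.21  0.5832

σ√T = 0.25·√1.25 = 0.2795
ln(S/K) + (r + σ²/2)T = ln(400/440) + (0.08 + 0.25²/2)·1.25 = -0.0953 + 0.1391 = 0.0438
d₁ = 0.0438 / 0.2795 = 0.1565 ⇒ 0.16
d₂ = d₁ − σ√T = 0.1565 − 0.2795 = -0.1230 ⇒ -0.12
e^(−rT) = e^(−0.08·1.25) = 0.9048
C = 400·N(0.16) − 440·0.9048·N(-0.12) = 400·0.5636 − 440·0.9048·0.4522 = 225.4400 − 180.0262 = 45.4138

€45.41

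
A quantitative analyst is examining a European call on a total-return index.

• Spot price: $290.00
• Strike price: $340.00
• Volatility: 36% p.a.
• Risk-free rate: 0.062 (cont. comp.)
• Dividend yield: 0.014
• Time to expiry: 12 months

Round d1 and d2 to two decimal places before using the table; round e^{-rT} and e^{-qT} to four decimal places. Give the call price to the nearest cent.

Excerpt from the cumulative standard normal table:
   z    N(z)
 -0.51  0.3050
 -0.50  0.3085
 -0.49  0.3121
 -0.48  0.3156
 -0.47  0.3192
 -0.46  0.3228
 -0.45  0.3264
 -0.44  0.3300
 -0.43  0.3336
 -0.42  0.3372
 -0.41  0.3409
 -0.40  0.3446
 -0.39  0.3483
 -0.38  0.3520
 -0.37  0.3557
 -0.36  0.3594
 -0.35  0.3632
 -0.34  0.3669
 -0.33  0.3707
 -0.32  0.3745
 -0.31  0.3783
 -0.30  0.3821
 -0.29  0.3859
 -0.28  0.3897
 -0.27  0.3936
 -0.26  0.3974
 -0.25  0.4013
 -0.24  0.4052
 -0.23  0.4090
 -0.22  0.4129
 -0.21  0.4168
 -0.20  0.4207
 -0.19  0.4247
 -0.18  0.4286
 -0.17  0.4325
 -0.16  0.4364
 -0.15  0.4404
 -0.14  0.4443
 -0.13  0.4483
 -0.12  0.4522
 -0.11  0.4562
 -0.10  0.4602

$28.46

T = 1;  σ√T = 0.3600
d₁ = [ln(290/340) + (0.062 − 0.014 + 0.36²/2)·1] / 0.3600 = [-0.1591 + 0.1128] / 0.3600 = -0.1285 ⇒ -0.13
d₂ = d₁ − σ√T = -0.1285 − 0.3600 = -0.4885 ⇒ -0.49
e^(−qT) = e^(−0.014·1) = 0.9861;  e^(−rT) = e^(−0.062·1) = 0.9399
N(d₁) = N(-0.13) = 0.4483;  N(d₂) = N(-0.49) = 0.3121
C = 290·0.9861·0.4483 − 340·0.9399·0.3121 = 128.1999 − 99.7365 = 28.4634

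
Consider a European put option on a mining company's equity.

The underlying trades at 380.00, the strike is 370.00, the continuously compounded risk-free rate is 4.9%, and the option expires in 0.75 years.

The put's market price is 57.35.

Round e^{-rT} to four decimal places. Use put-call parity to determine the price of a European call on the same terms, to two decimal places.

80.71

exp(−rT) = exp(−0.049·0.75) = 0.9639
Put-call parity: C − P = S − K·e^(−rT) = 380 − 370·0.9639 = 380 − 356.6430 = 23.3570
C = P + (C − P) = 57.35 + (23.3570) = 80.7070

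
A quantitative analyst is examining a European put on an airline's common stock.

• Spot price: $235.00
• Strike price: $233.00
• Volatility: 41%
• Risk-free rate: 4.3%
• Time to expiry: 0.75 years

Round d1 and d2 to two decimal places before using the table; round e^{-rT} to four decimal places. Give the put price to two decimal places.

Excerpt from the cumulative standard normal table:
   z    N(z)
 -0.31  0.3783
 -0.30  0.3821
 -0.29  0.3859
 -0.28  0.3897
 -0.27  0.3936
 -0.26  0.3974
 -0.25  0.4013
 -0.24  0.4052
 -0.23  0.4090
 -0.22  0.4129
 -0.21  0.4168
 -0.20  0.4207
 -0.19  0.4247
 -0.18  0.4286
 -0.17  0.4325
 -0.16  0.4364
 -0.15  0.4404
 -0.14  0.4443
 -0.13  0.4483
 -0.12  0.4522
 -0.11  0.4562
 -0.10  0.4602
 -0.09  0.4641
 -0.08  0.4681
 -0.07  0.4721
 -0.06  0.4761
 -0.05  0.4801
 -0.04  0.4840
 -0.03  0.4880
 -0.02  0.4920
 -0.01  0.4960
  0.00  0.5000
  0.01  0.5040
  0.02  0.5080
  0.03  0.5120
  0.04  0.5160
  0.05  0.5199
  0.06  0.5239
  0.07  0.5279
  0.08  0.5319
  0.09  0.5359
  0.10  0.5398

σ√T = 0.41·√0.75 = 0.3551
d₁ = [ln(235/233) + (0.043 + 0.41²/2)·0.75] / 0.3551 = [0.0085 + 0.0953] / 0.3551 = 0.2924 ≈ 0.29
d₂ = d₁ − σ√T = 0.2924 − 0.3551 = -0.0626 ≈ -0.06
e^(−rT) = e^(−0.043·0.75) = 0.9683
N(−d₂) = N(0.06) = 0.5239;  N(−d₁) = N(-0.29) = 0.3859
P = 233·0.9683·0.5239 − 235·0.3859 = 118.1991 − 90.6865 = 27.5126

$27.51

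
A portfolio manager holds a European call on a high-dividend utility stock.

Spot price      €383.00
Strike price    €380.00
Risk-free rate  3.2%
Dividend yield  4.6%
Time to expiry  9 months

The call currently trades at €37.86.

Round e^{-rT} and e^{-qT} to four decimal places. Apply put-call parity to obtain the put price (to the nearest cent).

exp(−qT) = exp(−0.046·0.75) = 0.9661;  exp(−rT) = exp(−0.032·0.75) = 0.9763
Put-call parity: C − P = S·e^(−qT) − K·e^(−rT) = 383·0.9661 − 380·0.9763 = 370.0163 − 370.9940 = -0.9777
P = C − (C − P) = 37.86 − (-0.9777) = 38.8377

€38.84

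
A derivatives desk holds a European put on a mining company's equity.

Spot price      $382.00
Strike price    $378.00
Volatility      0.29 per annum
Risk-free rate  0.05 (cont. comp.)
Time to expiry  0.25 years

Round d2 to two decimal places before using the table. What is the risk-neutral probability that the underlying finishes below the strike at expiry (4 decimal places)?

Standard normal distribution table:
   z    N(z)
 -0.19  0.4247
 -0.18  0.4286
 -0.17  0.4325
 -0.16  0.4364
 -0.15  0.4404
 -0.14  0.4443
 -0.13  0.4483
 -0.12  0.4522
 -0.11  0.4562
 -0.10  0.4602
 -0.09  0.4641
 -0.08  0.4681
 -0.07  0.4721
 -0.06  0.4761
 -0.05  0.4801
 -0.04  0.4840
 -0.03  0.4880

T = 0.25;  σ√T = 0.1450
d₁ = [ln(382/378) + (0.05 + 0.29²/2)·0.25] / 0.1450 = [0.0105 + 0.0230] / 0.1450 = 0.2313 → 0.23
d₂ = d₁ − σ√T = 0.2313 − 0.1450 = 0.0863 → 0.09
Risk-neutral Pr[S_T < K] = N(−d₂) = N(-0.09) = 0.4641

0.4641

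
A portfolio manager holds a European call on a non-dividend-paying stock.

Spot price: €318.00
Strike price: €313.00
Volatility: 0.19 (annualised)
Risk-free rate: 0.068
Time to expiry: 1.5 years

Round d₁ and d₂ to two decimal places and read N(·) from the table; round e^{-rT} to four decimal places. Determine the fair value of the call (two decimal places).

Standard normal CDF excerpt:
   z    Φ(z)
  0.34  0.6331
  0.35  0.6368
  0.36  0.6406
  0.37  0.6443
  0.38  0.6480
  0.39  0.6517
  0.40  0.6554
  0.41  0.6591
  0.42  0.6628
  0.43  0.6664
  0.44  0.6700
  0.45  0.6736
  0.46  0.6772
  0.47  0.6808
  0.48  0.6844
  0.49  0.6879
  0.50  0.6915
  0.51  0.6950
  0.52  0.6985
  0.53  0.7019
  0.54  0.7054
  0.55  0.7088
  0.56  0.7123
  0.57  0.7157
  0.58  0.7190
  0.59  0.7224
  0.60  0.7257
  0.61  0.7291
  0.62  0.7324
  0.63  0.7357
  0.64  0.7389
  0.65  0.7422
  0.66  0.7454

σ√T = 0.19 × 1.2247 = 0.2327
ln(S/K) + (r + σ²/2)T = ln(318/313) + (0.068 + 0.19²/2)·1.5 = 0.0158 + 0.1291 = 0.1449
d₁ = 0.1449 / 0.2327 = 0.6228 ⇒ 0.62
d₂ = d₁ − σ√T = 0.6228 − 0.2327 = 0.3901 ⇒ 0.39
exp(−rT) = exp(−0.068·1.5) = 0.9030
C = 318·N(0.62) − 313·0.9030·N(0.39) = 318·0.7324 − 313·0.9030·0.6517 = 232.9032 − 184.1958 = 48.7074

€48.71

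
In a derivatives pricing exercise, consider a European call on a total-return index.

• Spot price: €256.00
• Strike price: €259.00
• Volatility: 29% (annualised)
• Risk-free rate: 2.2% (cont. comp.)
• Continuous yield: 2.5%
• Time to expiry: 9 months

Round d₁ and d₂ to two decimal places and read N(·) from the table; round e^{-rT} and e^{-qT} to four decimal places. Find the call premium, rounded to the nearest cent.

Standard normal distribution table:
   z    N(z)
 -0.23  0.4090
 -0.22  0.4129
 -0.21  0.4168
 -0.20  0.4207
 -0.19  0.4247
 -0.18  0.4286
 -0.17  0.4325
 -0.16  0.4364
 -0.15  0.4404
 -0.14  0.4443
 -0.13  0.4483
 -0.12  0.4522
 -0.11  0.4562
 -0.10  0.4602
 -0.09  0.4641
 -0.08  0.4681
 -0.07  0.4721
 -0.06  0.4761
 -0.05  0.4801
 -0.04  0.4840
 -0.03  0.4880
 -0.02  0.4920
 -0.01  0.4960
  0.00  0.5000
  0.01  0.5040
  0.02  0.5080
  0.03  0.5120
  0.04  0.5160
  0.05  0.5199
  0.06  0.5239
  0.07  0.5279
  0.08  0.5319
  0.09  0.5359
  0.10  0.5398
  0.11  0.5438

σ√T = 0.29·√0.75 = 0.2511
d₁ = [ln(256/259) + (0.022 − 0.025 + 0.29²/2)·0.75] / 0.2511 = [-0.0117 + 0.0293] / 0.2511 = 0.0702 ≈ 0.07
d₂ = d₁ − σ√T = 0.0702 − 0.2511 = -0.1809 ≈ -0.18
e^(−qT) = e^(−0.025·0.75) = 0.9814;  e^(−rT) = e^(−0.022·0.75) = 0.9836
C = 256·0.9814·N(0.07) − 259·0.9836·N(-0.18) = 256·0.9814·0.5279 − 259·0.9836·0.4286 = 132.6288 − 109.1869 = 23.4419

€23.44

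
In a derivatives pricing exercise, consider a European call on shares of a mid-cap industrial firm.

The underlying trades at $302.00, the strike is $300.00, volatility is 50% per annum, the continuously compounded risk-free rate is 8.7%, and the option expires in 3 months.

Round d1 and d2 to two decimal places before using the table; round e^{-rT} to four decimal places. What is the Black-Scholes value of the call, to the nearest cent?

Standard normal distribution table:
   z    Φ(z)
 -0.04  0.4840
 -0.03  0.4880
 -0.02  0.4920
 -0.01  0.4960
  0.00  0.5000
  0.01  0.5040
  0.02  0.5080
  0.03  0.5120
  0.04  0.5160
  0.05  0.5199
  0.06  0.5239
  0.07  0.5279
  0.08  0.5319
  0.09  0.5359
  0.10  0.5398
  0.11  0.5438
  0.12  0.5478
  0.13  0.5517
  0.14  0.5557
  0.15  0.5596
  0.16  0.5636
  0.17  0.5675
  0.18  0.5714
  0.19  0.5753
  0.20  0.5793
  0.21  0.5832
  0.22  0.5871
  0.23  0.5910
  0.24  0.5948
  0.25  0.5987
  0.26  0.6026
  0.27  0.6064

$34.03

T = 0.25;  σ√T = 0.2500
d₁ = [ln(302/300) + (0.087 + 0.5²/2)·0.25] / 0.2500 = [0.0066 + 0.0530] / 0.2500 = 0.2386 which rounds to 0.24
d₂ = d₁ − σ√T = 0.2386 − 0.2500 = -0.0114 which rounds to -0.01
e^(−rT) = e^(−0.087·0.25) = 0.9785
C = 302·N(0.24) − 300·0.9785·N(-0.01) = 302·0.5948 − 300·0.9785·0.4960 = 179.6296 − 145.6008 = 34.0288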